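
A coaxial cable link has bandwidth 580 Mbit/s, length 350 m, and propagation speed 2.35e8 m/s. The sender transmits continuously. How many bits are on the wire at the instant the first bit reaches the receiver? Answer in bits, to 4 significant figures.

Propagation delay = 350 / 235000000 = 1.48936e-06 s.
BDP = R × t_prop = 580000000 × 1.48936e-06 = 863.83 bits.

863.8 bits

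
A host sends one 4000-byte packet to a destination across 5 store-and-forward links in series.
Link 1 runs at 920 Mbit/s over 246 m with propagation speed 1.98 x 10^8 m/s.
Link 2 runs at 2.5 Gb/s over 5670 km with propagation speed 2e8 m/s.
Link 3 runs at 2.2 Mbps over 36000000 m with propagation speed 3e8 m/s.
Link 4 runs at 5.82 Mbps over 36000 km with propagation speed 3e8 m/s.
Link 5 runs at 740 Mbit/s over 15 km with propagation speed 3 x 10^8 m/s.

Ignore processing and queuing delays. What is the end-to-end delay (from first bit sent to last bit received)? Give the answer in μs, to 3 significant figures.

289000 μs

L = 4000 × 8 = 32000 bits.
Transmission delays (L/R per hop): 34.7826, 12.8, 14545.5, 5498.28, 43.2432 μs; sum = 20134.6 μs.
Propagation delays (d/s per hop): 1.24242, 28350, 120000, 120000, 50 μs; sum = 268401 μs.
End-to-end = 289000 μs.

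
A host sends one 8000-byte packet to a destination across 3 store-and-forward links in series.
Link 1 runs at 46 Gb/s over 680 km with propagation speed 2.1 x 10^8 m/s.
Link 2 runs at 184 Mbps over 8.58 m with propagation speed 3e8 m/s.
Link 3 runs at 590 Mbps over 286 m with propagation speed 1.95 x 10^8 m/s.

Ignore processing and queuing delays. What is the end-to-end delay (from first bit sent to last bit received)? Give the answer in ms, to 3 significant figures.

L = 8000 × 8 = 64000 bits.
Transmission delays (L/R per hop): 0.0013913, 0.347826, 0.108475 ms; sum = 0.457692 ms.
Propagation delays (d/s per hop): 3.2381, 2.86e-05, 0.00146667 ms; sum = 3.23959 ms.
End-to-end = 3.70 ms.

3.70 ms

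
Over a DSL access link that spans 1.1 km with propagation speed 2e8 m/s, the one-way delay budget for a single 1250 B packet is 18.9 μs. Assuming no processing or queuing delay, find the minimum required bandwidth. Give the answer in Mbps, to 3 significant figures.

L = 10000 bits.
Propagation delay = 1100 / 200000000 = 5.5 μs.
Transmission budget = 18.9 − 5.5 = 13.4 μs.
R ≥ L / t_tx = 10000 bits / 1.34e-05 s = 746 Mbps.

746 Mbps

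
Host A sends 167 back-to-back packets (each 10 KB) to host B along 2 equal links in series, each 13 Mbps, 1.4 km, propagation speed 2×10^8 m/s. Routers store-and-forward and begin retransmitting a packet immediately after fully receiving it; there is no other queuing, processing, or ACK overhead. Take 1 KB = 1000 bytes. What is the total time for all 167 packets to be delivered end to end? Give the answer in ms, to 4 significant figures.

1034 ms

Per-hop transmission t_tx = L/R = 80000/13000000 = 6.15385 ms.
Per-hop propagation t_prop = 1400/200000000 = 0.007 ms.
Pipeline fill: first packet needs 2·t_tx to clear all hops; remaining 166 packets each add one t_tx.
Total = (2+167-1)·t_tx + 2·t_prop = 168·6.15385 + 2·0.007 = 1034 ms.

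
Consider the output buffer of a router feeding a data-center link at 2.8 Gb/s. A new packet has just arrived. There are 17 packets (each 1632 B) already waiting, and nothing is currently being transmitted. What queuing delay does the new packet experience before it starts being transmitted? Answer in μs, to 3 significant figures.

79.3 μs

Each queued packet: L/R = 13056/2800000000 = 4.66286 μs.
17 queued → 79.2686 μs.
Queuing delay = 79.3 μs.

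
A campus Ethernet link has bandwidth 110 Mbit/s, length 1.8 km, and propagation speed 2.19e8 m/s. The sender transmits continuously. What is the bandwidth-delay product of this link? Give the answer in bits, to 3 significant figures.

904 bits

Propagation delay = 1800 / 219000000 = 8.21918e-06 s.
BDP = R × t_prop = 110000000 × 8.21918e-06 = 904.11 bits.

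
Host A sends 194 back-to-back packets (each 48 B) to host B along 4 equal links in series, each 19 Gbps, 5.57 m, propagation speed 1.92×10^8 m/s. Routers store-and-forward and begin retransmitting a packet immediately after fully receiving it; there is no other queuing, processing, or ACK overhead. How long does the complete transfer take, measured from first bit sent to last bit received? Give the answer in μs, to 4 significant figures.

Per-hop transmission t_tx = L/R = 384/19000000000 = 0.0202105 μs.
Per-hop propagation t_prop = 5.57/192000000 = 0.0290104 μs.
Pipeline fill: first packet needs 4·t_tx to clear all hops; remaining 193 packets each add one t_tx.
Total = (4+194-1)·t_tx + 4·t_prop = 197·0.0202105 + 4·0.0290104 = 4.098 μs.

4.098 μs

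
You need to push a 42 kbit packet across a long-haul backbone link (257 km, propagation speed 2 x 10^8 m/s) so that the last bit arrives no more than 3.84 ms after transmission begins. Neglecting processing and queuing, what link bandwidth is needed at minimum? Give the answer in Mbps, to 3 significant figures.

16.4 Mbps

Propagation delay = 257000 / 200000000 = 1.285 ms.
Transmission budget = 3.84 − 1.285 = 2.555 ms.
R ≥ L / t_tx = 42000 bits / 0.002555 s = 16.4 Mbps.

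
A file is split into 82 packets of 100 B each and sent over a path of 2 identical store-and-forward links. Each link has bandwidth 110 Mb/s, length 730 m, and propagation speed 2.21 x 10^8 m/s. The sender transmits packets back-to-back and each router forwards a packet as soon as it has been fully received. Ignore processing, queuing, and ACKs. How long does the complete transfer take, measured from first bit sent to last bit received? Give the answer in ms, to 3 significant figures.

Per-hop transmission t_tx = L/R = 800/110000000 = 0.00727273 ms.
Per-hop propagation t_prop = 730/221000000 = 0.00330317 ms.
Pipeline fill: first packet needs 2·t_tx to clear all hops; remaining 81 packets each add one t_tx.
Total = (2+82-1)·t_tx + 2·t_prop = 83·0.00727273 + 2·0.00330317 = 0.610 ms.

0.610 ms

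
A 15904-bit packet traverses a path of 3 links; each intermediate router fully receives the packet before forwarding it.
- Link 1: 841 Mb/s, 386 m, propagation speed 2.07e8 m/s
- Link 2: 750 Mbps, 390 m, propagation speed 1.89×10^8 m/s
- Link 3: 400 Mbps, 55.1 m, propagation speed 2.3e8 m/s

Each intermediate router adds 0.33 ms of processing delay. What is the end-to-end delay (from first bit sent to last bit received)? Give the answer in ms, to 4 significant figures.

Transmission delays (L/R per hop): 0.0189108, 0.0212053, 0.03976 ms; sum = 0.0798762 ms.
Propagation delays (d/s per hop): 0.00186473, 0.00206349, 0.000239565 ms; sum = 0.00416779 ms.
Processing at 2 router(s): 2 × 0.33 ms = 0.66 ms.
End-to-end = 0.7440 ms.

0.7440 ms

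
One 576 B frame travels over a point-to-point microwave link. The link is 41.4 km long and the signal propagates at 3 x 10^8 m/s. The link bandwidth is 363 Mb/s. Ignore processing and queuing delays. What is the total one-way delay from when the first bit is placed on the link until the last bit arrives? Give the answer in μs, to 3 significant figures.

L = 576 × 8 = 4608 bits.
Transmission delay = L/R = 4608 / 363000000 = 12.6942 μs.
Propagation delay = d/s = 41400 m / 300000000 m/s = 138 μs.
Total = 151 μs.

151 μs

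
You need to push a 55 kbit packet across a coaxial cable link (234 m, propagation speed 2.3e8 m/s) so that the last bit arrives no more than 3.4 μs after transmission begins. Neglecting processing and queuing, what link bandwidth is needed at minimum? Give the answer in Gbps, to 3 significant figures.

Propagation delay = 234 / 2.3e+08 = 1.01739 μs.
Transmission budget = 3.4 − 1.01739 = 2.38261 μs.
R ≥ L / t_tx = 55000 bits / 2.38261e-06 s = 23.1 Gbps.

23.1 Gbps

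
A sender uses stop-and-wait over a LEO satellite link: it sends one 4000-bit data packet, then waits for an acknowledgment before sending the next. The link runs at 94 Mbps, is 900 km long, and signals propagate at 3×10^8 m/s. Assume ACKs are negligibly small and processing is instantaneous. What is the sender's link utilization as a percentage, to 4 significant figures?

0.7042 %

t_tx = L/R = 4000/94000000 = 4.25532e-05 s.
t_prop = 900000/300000000 = 0.003 s; RTT = 0.006 s.
Cycle = t_tx + RTT = 0.00604255 s.
Utilization = t_tx / cycle = 4.25532e-05/0.00604255 = 0.7042 %.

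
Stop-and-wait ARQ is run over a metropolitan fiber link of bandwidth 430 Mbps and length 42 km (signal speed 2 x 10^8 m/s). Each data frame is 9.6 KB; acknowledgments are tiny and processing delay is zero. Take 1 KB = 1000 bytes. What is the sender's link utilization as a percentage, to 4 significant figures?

29.84 %

t_tx = L/R = 76800/430000000 = 0.000178605 s.
t_prop = 42000/200000000 = 0.00021 s; RTT = 0.00042 s.
Cycle = t_tx + RTT = 0.000598605 s.
Utilization = t_tx / cycle = 0.000178605/0.000598605 = 29.84 %.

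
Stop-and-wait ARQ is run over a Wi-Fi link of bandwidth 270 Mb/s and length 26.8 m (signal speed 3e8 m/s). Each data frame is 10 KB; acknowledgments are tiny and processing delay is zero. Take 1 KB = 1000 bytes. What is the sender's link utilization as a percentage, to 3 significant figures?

99.9 %

t_tx = L/R = 80000/270000000 = 0.000296296 s.
t_prop = 26.8/300000000 = 8.93333e-08 s; RTT = 1.78667e-07 s.
Cycle = t_tx + RTT = 0.000296475 s.
Utilization = t_tx / cycle = 0.000296296/0.000296475 = 99.9 %.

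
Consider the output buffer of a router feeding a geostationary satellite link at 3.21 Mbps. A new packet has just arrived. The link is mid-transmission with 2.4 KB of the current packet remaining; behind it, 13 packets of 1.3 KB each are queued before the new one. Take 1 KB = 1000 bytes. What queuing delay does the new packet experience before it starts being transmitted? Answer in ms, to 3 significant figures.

48.1 ms

Each queued packet: L/R = 10400/3210000 = 3.23988 ms.
13 queued → 42.1184 ms.
Plus remaining 19200 bits of current packet: 5.98131 ms.
Queuing delay = 48.1 ms.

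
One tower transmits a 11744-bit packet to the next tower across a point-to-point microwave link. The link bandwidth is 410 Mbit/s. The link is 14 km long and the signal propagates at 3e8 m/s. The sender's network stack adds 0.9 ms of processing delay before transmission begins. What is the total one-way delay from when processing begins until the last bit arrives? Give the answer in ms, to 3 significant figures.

Transmission delay = L/R = 11744 / 410000000 = 0.0286439 ms.
Propagation delay = d/s = 14000 m / 300000000 m/s = 0.0466667 ms.
Plus processing delay 0.9 ms = 0.9 ms.
Total = 0.975 ms.

0.975 ms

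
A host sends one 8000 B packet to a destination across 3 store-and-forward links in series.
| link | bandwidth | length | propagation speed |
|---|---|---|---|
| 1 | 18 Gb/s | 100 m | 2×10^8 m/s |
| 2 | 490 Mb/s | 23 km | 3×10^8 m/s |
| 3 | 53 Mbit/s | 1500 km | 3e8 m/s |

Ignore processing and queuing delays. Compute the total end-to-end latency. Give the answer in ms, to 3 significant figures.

L = 8000 × 8 = 64000 bits.
Transmission delays (L/R per hop): 0.00355556, 0.130612, 1.20755 ms; sum = 1.34171 ms.
Propagation delays (d/s per hop): 0.0005, 0.0766667, 5 ms; sum = 5.07717 ms.
End-to-end = 6.42 ms.

6.42 ms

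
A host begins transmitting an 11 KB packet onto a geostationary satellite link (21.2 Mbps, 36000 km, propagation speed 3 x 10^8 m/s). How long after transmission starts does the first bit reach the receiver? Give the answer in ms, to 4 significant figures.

120.0 ms

First bit experiences only propagation delay: d/s = 36000000/300000000 = 120.0 ms.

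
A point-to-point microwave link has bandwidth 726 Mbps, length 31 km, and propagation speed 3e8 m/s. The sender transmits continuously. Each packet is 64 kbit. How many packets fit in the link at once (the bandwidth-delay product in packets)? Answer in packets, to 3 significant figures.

Propagation delay = 31000 / 300000000 = 0.000103333 s.
BDP = R × t_prop = 726000000 × 0.000103333 = 75020 bits.
In packets of 64000 bits: 1.17 packets.

1.17 packets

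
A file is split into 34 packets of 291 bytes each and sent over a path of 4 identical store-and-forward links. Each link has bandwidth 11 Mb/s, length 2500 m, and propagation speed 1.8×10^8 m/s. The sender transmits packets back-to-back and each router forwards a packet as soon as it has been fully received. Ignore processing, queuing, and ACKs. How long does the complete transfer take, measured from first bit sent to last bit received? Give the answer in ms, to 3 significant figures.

Per-hop transmission t_tx = L/R = 2328/11000000 = 0.211636 ms.
Per-hop propagation t_prop = 2500/180000000 = 0.0138889 ms.
Pipeline fill: first packet needs 4·t_tx to clear all hops; remaining 33 packets each add one t_tx.
Total = (4+34-1)·t_tx + 4·t_prop = 37·0.211636 + 4·0.0138889 = 7.89 ms.

7.89 ms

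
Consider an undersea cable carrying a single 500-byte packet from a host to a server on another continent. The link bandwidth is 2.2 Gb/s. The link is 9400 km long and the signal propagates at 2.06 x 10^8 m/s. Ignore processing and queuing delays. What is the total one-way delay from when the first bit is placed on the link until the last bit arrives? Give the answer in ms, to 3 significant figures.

45.6 ms

L = 500 × 8 = 4000 bits.
Transmission delay = L/R = 4000 / 2200000000 = 0.00181818 ms.
Propagation delay = d/s = 9400000 m / 206000000 m/s = 45.6311 ms.
Total = 45.6 ms.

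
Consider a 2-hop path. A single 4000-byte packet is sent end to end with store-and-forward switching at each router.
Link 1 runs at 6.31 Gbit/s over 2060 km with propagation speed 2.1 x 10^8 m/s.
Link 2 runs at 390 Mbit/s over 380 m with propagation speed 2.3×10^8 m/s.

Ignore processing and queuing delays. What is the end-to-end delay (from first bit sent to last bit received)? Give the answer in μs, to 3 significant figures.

9900 μs

L = 4000 × 8 = 32000 bits.
Transmission delays (L/R per hop): 5.07132, 82.0513 μs; sum = 87.1226 μs.
Propagation delays (d/s per hop): 9809.52, 1.65217 μs; sum = 9811.18 μs.
End-to-end = 9900 μs.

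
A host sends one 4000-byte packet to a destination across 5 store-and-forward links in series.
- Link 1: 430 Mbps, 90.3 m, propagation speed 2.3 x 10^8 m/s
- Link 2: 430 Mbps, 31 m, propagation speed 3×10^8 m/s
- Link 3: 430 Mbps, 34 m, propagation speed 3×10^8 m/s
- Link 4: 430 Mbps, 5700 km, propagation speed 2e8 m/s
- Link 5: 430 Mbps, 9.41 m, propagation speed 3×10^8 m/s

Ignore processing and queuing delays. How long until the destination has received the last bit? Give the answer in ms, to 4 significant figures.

28.87 ms

L = 4000 × 8 = 32000 bits.
Transmission delay per hop = L/R = 32000/430000000 = 0.0744186 ms; 5 hops → 0.372093 ms.
Propagation delays (d/s per hop): 0.000392609, 0.000103333, 0.000113333, 28.5, 3.13667e-05 ms; sum = 28.5006 ms.
End-to-end = 28.87 ms.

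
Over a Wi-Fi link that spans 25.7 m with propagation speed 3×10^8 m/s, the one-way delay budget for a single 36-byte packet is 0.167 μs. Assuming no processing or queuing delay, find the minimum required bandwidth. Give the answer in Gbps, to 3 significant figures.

L = 288 bits.
Propagation delay = 25.7 / 300000000 = 0.0856667 μs.
Transmission budget = 0.167 − 0.0856667 = 0.0813333 μs.
R ≥ L / t_tx = 288 bits / 8.13333e-08 s = 3.54 Gbps.

3.54 Gbps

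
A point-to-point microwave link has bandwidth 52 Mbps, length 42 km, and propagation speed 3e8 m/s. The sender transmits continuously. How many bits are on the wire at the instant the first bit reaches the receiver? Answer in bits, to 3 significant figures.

7280 bits

Propagation delay = 42000 / 300000000 = 0.00014 s.
BDP = R × t_prop = 52000000 × 0.00014 = 7280 bits.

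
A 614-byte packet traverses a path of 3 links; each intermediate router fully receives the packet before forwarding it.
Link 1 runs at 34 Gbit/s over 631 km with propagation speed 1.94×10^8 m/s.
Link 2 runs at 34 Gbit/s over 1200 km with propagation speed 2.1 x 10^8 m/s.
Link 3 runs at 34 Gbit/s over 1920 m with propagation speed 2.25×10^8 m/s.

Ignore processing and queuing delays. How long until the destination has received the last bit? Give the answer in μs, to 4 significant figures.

8976 μs

L = 614 × 8 = 4912 bits.
Transmission delay per hop = L/R = 4912/34000000000 = 0.144471 μs; 3 hops → 0.433412 μs.
Propagation delays (d/s per hop): 3252.58, 5714.29, 8.53333 μs; sum = 8975.4 μs.
End-to-end = 8976 μs.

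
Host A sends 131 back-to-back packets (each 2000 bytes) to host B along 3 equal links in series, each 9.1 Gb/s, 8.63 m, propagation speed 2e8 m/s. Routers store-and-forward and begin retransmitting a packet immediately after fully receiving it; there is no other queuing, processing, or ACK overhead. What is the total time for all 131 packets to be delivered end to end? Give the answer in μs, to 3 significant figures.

234 μs

Per-hop transmission t_tx = L/R = 16000/9100000000 = 1.75824 μs.
Per-hop propagation t_prop = 8.63/200000000 = 0.04315 μs.
Pipeline fill: first packet needs 3·t_tx to clear all hops; remaining 130 packets each add one t_tx.
Total = (3+131-1)·t_tx + 3·t_prop = 133·1.75824 + 3·0.04315 = 234 μs.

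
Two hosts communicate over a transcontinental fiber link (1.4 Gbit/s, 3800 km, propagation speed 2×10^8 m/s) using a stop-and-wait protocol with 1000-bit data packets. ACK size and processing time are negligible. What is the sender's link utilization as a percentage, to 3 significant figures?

0.00188 %

t_tx = L/R = 1000/1400000000 = 7.14286e-07 s.
t_prop = 3800000/200000000 = 0.019 s; RTT = 0.038 s.
Cycle = t_tx + RTT = 0.0380007 s.
Utilization = t_tx / cycle = 7.14286e-07/0.0380007 = 0.00188 %.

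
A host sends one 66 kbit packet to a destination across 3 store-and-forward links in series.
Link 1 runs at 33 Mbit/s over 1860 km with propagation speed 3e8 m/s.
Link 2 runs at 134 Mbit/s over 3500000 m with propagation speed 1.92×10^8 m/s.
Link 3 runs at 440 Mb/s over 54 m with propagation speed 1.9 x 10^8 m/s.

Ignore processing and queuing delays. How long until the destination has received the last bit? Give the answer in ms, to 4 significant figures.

L = 66000 bits.
Transmission delays (L/R per hop): 2, 0.492537, 0.15 ms; sum = 2.64254 ms.
Propagation delays (d/s per hop): 6.2, 18.2292, 0.000284211 ms; sum = 24.4295 ms.
End-to-end = 27.07 ms.

27.07 ms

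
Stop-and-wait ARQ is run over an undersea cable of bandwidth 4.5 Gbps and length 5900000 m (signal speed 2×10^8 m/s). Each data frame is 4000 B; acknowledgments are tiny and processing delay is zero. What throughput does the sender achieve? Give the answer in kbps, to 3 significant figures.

t_tx = L/R = 32000/4500000000 = 7.11111e-06 s.
t_prop = 5900000/200000000 = 0.0295 s; RTT = 0.059 s.
Cycle = t_tx + RTT = 0.0590071 s.
Throughput = L / cycle = 32000 / 0.0590071 = 542 kbps.

542 kbps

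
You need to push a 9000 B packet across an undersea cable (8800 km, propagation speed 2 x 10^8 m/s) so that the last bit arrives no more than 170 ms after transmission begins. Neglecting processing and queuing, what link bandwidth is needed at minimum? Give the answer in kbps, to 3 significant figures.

L = 72000 bits.
Propagation delay = 8800000 / 200000000 = 44 ms.
Transmission budget = 170 − 44 = 126 ms.
R ≥ L / t_tx = 72000 bits / 0.126 s = 571 kbps.

571 kbps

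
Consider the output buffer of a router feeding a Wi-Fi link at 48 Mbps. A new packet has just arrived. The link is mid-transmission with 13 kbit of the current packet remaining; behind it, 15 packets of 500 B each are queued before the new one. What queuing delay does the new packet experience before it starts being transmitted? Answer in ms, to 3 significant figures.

1.52 ms

Each queued packet: L/R = 4000/48000000 = 0.0833333 ms.
15 queued → 1.25 ms.
Plus remaining 13000 bits of current packet: 0.270833 ms.
Queuing delay = 1.52 ms.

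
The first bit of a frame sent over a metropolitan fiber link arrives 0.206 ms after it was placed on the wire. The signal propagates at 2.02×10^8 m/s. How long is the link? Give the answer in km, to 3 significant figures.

d = s × t_prop = 202000000 × 0.000206 = 41.6 km.

41.6 km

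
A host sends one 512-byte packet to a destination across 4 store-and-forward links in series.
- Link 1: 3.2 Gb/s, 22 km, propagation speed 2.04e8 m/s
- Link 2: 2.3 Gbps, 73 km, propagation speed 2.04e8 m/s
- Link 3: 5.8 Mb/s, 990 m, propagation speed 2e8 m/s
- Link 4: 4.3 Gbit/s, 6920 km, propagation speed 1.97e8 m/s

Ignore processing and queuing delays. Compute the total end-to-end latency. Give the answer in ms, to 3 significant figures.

L = 512 × 8 = 4096 bits.
Transmission delays (L/R per hop): 0.00128, 0.00178087, 0.706207, 0.000952558 ms; sum = 0.71022 ms.
Propagation delays (d/s per hop): 0.107843, 0.357843, 0.00495, 35.1269 ms; sum = 35.5975 ms.
End-to-end = 36.3 ms.

36.3 ms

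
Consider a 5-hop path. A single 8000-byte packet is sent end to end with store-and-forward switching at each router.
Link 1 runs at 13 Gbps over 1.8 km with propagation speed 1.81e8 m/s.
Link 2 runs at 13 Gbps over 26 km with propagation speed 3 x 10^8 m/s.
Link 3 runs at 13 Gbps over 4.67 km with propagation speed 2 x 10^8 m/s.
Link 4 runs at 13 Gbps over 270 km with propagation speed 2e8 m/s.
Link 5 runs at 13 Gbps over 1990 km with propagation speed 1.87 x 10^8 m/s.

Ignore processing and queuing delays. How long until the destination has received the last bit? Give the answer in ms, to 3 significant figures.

L = 8000 × 8 = 64000 bits.
Transmission delay per hop = L/R = 64000/13000000000 = 0.00492308 ms; 5 hops → 0.0246154 ms.
Propagation delays (d/s per hop): 0.00994475, 0.0866667, 0.02335, 1.35, 10.6417 ms; sum = 12.1117 ms.
End-to-end = 12.1 ms.

12.1 ms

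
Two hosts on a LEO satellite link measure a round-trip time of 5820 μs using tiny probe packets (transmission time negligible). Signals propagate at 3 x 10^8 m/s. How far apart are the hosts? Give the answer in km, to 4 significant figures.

One-way propagation = RTT/2 = 2910 μs.
d = s × t = 300000000 × 0.00291 = 873.0 km.

873.0 km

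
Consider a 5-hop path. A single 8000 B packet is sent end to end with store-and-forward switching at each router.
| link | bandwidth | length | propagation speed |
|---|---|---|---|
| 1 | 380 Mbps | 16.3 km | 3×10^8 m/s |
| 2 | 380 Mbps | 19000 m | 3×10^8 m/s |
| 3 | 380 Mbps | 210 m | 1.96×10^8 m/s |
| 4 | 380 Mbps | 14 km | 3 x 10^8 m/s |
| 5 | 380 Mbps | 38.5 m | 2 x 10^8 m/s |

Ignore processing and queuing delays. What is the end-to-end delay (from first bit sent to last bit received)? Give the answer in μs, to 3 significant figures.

1010 μs

L = 8000 × 8 = 64000 bits.
Transmission delay per hop = L/R = 64000/380000000 = 168.421 μs; 5 hops → 842.105 μs.
Propagation delays (d/s per hop): 54.3333, 63.3333, 1.07143, 46.6667, 0.1925 μs; sum = 165.597 μs.
End-to-end = 1010 μs.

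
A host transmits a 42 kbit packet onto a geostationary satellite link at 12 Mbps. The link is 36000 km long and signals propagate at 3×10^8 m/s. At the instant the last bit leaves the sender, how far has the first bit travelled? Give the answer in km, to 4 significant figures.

1050 km

t_tx = L/R = 42000/12000000 = 0.0035 s.
Distance = s × t_tx = 300000000 × 0.0035 = 1050 km.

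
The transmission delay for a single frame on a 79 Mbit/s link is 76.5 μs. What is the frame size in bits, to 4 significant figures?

6044 bits

L = R × t_tx = 79000000 b/s × 7.65e-05 s = 6043.5 bits.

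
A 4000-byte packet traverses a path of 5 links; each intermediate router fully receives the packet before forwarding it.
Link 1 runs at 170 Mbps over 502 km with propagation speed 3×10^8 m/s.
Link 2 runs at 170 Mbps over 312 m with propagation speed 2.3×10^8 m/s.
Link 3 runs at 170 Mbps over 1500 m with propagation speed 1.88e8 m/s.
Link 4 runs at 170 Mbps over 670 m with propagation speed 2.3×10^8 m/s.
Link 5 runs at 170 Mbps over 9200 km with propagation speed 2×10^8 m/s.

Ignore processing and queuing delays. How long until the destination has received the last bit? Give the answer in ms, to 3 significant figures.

48.6 ms

L = 4000 × 8 = 32000 bits.
Transmission delay per hop = L/R = 32000/170000000 = 0.188235 ms; 5 hops → 0.941176 ms.
Propagation delays (d/s per hop): 1.67333, 0.00135652, 0.00797872, 0.00291304, 46 ms; sum = 47.6856 ms.
End-to-end = 48.6 ms.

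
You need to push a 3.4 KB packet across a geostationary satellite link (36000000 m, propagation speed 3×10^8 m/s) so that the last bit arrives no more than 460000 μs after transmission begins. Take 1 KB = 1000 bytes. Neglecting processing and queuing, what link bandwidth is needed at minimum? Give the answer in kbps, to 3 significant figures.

L = 27200 bits.
Propagation delay = 36000000 / 300000000 = 120000 μs.
Transmission budget = 460000 − 120000 = 340000 μs.
R ≥ L / t_tx = 27200 bits / 0.34 s = 80.0 kbps.

80.0 kbps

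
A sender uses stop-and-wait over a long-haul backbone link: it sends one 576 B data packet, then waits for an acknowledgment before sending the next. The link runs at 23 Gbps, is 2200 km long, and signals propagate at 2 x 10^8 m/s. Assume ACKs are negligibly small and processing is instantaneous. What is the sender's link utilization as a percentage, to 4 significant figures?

t_tx = L/R = 4608/23000000000 = 2.00348e-07 s.
t_prop = 2200000/200000000 = 0.011 s; RTT = 0.022 s.
Cycle = t_tx + RTT = 0.0220002 s.
Utilization = t_tx / cycle = 2.00348e-07/0.0220002 = 0.0009107 %.

0.0009107 %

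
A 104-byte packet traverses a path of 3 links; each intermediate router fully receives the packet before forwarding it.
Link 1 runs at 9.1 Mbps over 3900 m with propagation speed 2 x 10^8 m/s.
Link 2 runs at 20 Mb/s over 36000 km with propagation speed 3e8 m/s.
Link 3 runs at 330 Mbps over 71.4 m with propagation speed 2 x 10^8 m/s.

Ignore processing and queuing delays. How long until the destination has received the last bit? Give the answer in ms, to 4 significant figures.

L = 104 × 8 = 832 bits.
Transmission delays (L/R per hop): 0.0914286, 0.0416, 0.00252121 ms; sum = 0.13555 ms.
Propagation delays (d/s per hop): 0.0195, 120, 0.000357 ms; sum = 120.02 ms.
End-to-end = 120.2 ms.

120.2 ms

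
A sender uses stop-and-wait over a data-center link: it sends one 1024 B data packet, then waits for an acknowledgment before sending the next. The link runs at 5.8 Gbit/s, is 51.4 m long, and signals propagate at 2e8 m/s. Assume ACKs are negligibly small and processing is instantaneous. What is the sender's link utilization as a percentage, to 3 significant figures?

73.3 %

t_tx = L/R = 8192/5800000000 = 1.41241e-06 s.
t_prop = 51.4/200000000 = 2.57e-07 s; RTT = 5.14e-07 s.
Cycle = t_tx + RTT = 1.92641e-06 s.
Utilization = t_tx / cycle = 1.41241e-06/1.92641e-06 = 73.3 %.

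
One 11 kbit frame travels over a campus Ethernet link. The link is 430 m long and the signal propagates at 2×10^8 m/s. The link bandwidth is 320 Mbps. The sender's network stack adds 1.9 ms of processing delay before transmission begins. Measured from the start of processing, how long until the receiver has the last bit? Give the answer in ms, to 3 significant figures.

L = 11000 bits.
Transmission delay = L/R = 11000 / 320000000 = 0.034375 ms.
Propagation delay = d/s = 430 m / 200000000 m/s = 0.00215 ms.
Plus processing delay 1.9 ms = 1.9 ms.
Total = 1.94 ms.

1.94 ms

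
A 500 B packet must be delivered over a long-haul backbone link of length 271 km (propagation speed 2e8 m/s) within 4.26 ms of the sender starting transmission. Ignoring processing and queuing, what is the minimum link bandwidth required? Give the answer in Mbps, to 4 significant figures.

L = 4000 bits.
Propagation delay = 271000 / 200000000 = 1.355 ms.
Transmission budget = 4.26 − 1.355 = 2.905 ms.
R ≥ L / t_tx = 4000 bits / 0.002905 s = 1.377 Mbps.

1.377 Mbps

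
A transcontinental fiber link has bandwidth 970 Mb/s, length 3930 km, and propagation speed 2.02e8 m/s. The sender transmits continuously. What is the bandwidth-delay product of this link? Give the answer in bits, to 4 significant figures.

18870000 bits

Propagation delay = 3930000 / 202000000 = 0.0194554 s.
BDP = R × t_prop = 970000000 × 0.0194554 = 18871800 bits.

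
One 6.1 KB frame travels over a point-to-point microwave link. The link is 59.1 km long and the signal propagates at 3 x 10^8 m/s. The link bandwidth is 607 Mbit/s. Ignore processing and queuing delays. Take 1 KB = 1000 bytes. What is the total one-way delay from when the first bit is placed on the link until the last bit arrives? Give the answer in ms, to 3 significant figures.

0.277 ms

L = 48800 bits.
Transmission delay = L/R = 48800 / 607000000 = 0.0803954 ms.
Propagation delay = d/s = 59100 m / 300000000 m/s = 0.197 ms.
Total = 0.277 ms.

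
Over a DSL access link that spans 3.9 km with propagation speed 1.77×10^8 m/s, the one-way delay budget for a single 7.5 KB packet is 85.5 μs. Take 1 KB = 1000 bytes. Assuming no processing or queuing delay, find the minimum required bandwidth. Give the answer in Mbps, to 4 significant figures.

945.4 Mbps

L = 60000 bits.
Propagation delay = 3900 / 177000000 = 22.0339 μs.
Transmission budget = 85.5 − 22.0339 = 63.4661 μs.
R ≥ L / t_tx = 60000 bits / 6.34661e-05 s = 945.4 Mbps.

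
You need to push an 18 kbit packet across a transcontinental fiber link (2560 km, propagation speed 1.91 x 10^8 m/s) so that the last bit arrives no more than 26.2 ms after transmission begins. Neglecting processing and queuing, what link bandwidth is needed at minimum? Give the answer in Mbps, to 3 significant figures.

1.41 Mbps

Propagation delay = 2560000 / 191000000 = 13.4031 ms.
Transmission budget = 26.2 − 13.4031 = 12.7969 ms.
R ≥ L / t_tx = 18000 bits / 0.0127969 s = 1.41 Mbps.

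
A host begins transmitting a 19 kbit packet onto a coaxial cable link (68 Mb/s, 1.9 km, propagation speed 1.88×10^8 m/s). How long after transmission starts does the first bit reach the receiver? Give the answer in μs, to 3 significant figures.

First bit experiences only propagation delay: d/s = 1900/188000000 = 10.1 μs.

10.1 μs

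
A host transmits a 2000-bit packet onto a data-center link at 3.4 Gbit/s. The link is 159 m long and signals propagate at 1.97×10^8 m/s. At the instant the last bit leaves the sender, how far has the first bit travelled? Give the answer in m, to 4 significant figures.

115.9 m

t_tx = L/R = 2000/3400000000 = 5.88235e-07 s.
Distance = s × t_tx = 197000000 × 5.88235e-07 = 115.9 m.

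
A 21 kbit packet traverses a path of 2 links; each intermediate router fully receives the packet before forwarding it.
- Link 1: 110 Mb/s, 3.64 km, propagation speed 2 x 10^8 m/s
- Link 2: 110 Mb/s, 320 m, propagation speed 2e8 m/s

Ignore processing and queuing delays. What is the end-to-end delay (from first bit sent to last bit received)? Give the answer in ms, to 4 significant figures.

L = 21000 bits.
Transmission delay per hop = L/R = 21000/110000000 = 0.190909 ms; 2 hops → 0.381818 ms.
Propagation delays (d/s per hop): 0.0182, 0.0016 ms; sum = 0.0198 ms.
End-to-end = 0.4016 ms.

0.4016 ms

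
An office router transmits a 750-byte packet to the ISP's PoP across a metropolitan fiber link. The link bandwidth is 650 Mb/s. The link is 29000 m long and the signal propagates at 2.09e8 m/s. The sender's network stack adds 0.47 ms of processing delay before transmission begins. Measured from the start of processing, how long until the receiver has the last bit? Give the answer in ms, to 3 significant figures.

L = 750 × 8 = 6000 bits.
Transmission delay = L/R = 6000 / 650000000 = 0.00923077 ms.
Propagation delay = d/s = 29000 m / 209000000 m/s = 0.138756 ms.
Plus processing delay 0.47 ms = 0.47 ms.
Total = 0.618 ms.

0.618 ms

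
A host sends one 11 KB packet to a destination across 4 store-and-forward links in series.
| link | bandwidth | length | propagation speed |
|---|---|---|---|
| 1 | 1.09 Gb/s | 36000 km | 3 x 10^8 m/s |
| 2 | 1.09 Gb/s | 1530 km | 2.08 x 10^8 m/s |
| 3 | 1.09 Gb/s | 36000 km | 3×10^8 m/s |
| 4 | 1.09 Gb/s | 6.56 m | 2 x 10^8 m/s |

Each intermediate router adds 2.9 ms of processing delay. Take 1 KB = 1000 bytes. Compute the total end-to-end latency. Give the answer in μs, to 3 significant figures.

256000 μs

L = 88000 bits.
Transmission delay per hop = L/R = 88000/1090000000 = 80.7339 μs; 4 hops → 322.936 μs.
Propagation delays (d/s per hop): 120000, 7355.77, 120000, 0.0328 μs; sum = 247356 μs.
Processing at 3 router(s): 3 × 2.9 ms = 8700 μs.
End-to-end = 256000 μs.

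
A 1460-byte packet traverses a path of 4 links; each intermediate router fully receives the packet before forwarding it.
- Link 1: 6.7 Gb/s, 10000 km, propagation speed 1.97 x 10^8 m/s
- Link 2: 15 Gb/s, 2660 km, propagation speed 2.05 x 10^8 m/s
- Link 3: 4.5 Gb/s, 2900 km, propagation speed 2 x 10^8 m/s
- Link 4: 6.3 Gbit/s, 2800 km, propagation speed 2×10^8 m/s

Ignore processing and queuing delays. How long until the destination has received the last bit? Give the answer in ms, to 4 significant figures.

L = 1460 × 8 = 11680 bits.
Transmission delays (L/R per hop): 0.00174328, 0.000778667, 0.00259556, 0.00185397 ms; sum = 0.00697147 ms.
Propagation delays (d/s per hop): 50.7614, 12.9756, 14.5, 14 ms; sum = 92.237 ms.
End-to-end = 92.24 ms.

92.24 ms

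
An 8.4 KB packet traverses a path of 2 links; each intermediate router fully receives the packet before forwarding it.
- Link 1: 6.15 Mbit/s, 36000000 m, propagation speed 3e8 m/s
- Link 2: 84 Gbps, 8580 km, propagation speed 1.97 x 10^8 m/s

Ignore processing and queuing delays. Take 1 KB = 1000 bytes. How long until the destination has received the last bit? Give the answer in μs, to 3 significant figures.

L = 67200 bits.
Transmission delays (L/R per hop): 10926.8, 0.8 μs; sum = 10927.6 μs.
Propagation delays (d/s per hop): 120000, 43553.3 μs; sum = 163553 μs.
End-to-end = 174000 μs.

174000 μs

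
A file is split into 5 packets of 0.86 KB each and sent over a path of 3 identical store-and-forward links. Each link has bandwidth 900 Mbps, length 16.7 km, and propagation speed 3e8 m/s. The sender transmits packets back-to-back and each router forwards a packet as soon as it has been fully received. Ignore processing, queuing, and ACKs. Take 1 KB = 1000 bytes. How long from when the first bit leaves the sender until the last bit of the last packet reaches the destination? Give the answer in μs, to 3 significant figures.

Per-hop transmission t_tx = L/R = 6880/900000000 = 7.64444 μs.
Per-hop propagation t_prop = 16700/300000000 = 55.6667 μs.
Pipeline fill: first packet needs 3·t_tx to clear all hops; remaining 4 packets each add one t_tx.
Total = (3+5-1)·t_tx + 3·t_prop = 7·7.64444 + 3·55.6667 = 221 μs.

221 μs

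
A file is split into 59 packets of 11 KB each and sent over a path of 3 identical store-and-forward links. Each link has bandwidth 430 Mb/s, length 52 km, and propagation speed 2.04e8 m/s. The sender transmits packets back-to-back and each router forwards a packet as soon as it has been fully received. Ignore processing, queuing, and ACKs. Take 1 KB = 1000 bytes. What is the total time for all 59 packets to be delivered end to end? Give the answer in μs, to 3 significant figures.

13200 μs

Per-hop transmission t_tx = L/R = 88000/430000000 = 204.651 μs.
Per-hop propagation t_prop = 52000/204000000 = 254.902 μs.
Pipeline fill: first packet needs 3·t_tx to clear all hops; remaining 58 packets each add one t_tx.
Total = (3+59-1)·t_tx + 3·t_prop = 61·204.651 + 3·254.902 = 13200 μs.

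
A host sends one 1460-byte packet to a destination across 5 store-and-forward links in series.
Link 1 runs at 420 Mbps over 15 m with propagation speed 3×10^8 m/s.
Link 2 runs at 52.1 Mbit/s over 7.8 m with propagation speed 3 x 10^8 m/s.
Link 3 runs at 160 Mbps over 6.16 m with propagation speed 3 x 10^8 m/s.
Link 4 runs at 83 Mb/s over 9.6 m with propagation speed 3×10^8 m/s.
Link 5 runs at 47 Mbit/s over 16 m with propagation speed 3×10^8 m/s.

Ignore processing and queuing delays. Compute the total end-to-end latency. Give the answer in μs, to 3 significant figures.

714 μs

L = 1460 × 8 = 11680 bits.
Transmission delays (L/R per hop): 27.8095, 224.184, 73, 140.723, 248.511 μs; sum = 714.227 μs.
Propagation delays (d/s per hop): 0.05, 0.026, 0.0205333, 0.032, 0.0533333 μs; sum = 0.181867 μs.
End-to-end = 714 μs.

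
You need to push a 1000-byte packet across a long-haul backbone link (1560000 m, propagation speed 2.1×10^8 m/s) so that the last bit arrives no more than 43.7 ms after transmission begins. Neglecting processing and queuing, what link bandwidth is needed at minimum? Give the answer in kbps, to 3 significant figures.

L = 8000 bits.
Propagation delay = 1560000 / 210000000 = 7.42857 ms.
Transmission budget = 43.7 − 7.42857 = 36.2714 ms.
R ≥ L / t_tx = 8000 bits / 0.0362714 s = 221 kbps.

221 kbps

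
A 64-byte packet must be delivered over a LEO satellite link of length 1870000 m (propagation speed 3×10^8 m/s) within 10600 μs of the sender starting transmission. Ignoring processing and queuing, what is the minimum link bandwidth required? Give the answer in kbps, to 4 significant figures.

L = 512 bits.
Propagation delay = 1870000 / 300000000 = 6233.33 μs.
Transmission budget = 10600 − 6233.33 = 4366.67 μs.
R ≥ L / t_tx = 512 bits / 0.00436667 s = 117.3 kbps.

117.3 kbps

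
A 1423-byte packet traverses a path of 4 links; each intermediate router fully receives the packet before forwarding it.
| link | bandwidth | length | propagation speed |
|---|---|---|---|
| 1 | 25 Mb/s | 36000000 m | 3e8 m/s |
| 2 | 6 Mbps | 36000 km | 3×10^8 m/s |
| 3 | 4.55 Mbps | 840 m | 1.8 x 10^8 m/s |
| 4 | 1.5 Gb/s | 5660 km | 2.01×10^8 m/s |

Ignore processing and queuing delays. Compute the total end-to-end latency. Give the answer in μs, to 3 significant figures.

L = 1423 × 8 = 11384 bits.
Transmission delays (L/R per hop): 455.36, 1897.33, 2501.98, 7.58933 μs; sum = 4862.26 μs.
Propagation delays (d/s per hop): 120000, 120000, 4.66667, 28159.2 μs; sum = 268164 μs.
End-to-end = 273000 μs.

273000 μs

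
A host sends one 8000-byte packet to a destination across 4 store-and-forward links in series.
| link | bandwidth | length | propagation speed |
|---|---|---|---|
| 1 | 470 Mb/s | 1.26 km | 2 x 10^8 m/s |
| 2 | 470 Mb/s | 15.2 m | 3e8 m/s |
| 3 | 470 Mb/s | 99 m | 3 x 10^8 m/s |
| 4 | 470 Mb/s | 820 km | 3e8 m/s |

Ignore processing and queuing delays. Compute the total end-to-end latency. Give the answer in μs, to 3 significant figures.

3280 μs

L = 8000 × 8 = 64000 bits.
Transmission delay per hop = L/R = 64000/470000000 = 136.17 μs; 4 hops → 544.681 μs.
Propagation delays (d/s per hop): 6.3, 0.0506667, 0.33, 2733.33 μs; sum = 2740.01 μs.
End-to-end = 3280 μs.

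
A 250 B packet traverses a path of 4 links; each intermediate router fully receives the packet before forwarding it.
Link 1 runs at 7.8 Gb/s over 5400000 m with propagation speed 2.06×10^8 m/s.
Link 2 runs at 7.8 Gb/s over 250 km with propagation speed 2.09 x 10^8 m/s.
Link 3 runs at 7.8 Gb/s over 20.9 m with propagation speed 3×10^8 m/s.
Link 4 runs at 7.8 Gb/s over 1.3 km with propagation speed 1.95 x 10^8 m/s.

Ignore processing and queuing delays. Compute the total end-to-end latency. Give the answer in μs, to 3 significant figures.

27400 μs

L = 250 × 8 = 2000 bits.
Transmission delay per hop = L/R = 2000/7800000000 = 0.25641 μs; 4 hops → 1.02564 μs.
Propagation delays (d/s per hop): 26213.6, 1196.17, 0.0696667, 6.66667 μs; sum = 27416.5 μs.
End-to-end = 27400 μs.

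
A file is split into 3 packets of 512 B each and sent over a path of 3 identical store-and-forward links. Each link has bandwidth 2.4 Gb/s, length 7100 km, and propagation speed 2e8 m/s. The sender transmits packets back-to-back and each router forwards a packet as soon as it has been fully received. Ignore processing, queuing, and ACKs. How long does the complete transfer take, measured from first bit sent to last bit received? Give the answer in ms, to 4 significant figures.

106.5 ms

Per-hop transmission t_tx = L/R = 4096/2400000000 = 0.00170667 ms.
Per-hop propagation t_prop = 7100000/200000000 = 35.5 ms.
Pipeline fill: first packet needs 3·t_tx to clear all hops; remaining 2 packets each add one t_tx.
Total = (3+3-1)·t_tx + 3·t_prop = 5·0.00170667 + 3·35.5 = 106.5 ms.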